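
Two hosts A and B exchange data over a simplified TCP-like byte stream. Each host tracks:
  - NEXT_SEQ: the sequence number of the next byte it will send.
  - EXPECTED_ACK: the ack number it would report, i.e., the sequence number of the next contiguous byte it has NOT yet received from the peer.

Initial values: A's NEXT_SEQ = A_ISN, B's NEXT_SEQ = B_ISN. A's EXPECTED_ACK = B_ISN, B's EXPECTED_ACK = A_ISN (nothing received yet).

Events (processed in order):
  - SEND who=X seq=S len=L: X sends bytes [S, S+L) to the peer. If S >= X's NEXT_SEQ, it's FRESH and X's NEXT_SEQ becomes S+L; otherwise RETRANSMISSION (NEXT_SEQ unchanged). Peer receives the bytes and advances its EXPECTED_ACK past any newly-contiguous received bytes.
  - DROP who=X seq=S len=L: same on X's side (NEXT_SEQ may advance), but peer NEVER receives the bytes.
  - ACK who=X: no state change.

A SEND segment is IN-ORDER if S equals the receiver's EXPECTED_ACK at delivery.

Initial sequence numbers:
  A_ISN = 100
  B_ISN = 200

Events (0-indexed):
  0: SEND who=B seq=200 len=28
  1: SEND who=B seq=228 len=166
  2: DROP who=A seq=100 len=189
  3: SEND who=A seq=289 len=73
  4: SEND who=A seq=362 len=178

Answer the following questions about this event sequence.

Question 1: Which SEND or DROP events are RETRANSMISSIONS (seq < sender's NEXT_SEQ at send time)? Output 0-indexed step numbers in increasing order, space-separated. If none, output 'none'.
Answer: none

Derivation:
Step 0: SEND seq=200 -> fresh
Step 1: SEND seq=228 -> fresh
Step 2: DROP seq=100 -> fresh
Step 3: SEND seq=289 -> fresh
Step 4: SEND seq=362 -> fresh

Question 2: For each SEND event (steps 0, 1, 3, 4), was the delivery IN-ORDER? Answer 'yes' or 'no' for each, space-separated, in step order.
Step 0: SEND seq=200 -> in-order
Step 1: SEND seq=228 -> in-order
Step 3: SEND seq=289 -> out-of-order
Step 4: SEND seq=362 -> out-of-order

Answer: yes yes no no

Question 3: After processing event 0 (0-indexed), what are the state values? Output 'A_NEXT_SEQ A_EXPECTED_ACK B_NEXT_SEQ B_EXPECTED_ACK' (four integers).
After event 0: A_seq=100 A_ack=228 B_seq=228 B_ack=100

100 228 228 100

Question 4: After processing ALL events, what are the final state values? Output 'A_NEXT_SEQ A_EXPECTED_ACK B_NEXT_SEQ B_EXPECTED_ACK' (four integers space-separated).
After event 0: A_seq=100 A_ack=228 B_seq=228 B_ack=100
After event 1: A_seq=100 A_ack=394 B_seq=394 B_ack=100
After event 2: A_seq=289 A_ack=394 B_seq=394 B_ack=100
After event 3: A_seq=362 A_ack=394 B_seq=394 B_ack=100
After event 4: A_seq=540 A_ack=394 B_seq=394 B_ack=100

Answer: 540 394 394 100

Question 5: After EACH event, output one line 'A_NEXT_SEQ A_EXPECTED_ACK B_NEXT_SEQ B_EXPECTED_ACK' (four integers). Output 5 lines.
100 228 228 100
100 394 394 100
289 394 394 100
362 394 394 100
540 394 394 100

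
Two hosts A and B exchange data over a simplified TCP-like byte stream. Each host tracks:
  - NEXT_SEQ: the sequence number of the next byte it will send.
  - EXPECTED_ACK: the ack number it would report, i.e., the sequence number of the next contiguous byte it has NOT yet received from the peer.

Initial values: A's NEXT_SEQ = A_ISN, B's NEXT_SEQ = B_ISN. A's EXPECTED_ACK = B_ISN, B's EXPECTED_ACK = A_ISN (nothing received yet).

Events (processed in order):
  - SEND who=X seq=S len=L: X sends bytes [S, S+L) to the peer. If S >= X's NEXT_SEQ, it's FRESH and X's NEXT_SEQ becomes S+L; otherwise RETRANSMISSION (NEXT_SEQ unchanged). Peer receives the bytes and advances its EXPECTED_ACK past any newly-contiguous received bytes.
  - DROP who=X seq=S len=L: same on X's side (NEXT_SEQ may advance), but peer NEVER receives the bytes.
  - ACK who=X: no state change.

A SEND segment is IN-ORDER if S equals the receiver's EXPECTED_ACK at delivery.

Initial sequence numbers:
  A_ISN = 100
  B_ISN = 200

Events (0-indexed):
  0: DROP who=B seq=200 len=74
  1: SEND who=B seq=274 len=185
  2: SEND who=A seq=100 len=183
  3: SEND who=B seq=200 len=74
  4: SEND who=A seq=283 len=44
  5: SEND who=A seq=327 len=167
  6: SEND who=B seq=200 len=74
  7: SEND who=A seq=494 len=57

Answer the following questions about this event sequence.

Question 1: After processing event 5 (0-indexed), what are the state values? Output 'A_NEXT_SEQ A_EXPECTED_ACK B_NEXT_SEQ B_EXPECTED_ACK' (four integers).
After event 0: A_seq=100 A_ack=200 B_seq=274 B_ack=100
After event 1: A_seq=100 A_ack=200 B_seq=459 B_ack=100
After event 2: A_seq=283 A_ack=200 B_seq=459 B_ack=283
After event 3: A_seq=283 A_ack=459 B_seq=459 B_ack=283
After event 4: A_seq=327 A_ack=459 B_seq=459 B_ack=327
After event 5: A_seq=494 A_ack=459 B_seq=459 B_ack=494

494 459 459 494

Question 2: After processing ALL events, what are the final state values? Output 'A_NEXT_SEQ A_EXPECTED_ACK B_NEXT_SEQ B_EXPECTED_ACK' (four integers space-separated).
After event 0: A_seq=100 A_ack=200 B_seq=274 B_ack=100
After event 1: A_seq=100 A_ack=200 B_seq=459 B_ack=100
After event 2: A_seq=283 A_ack=200 B_seq=459 B_ack=283
After event 3: A_seq=283 A_ack=459 B_seq=459 B_ack=283
After event 4: A_seq=327 A_ack=459 B_seq=459 B_ack=327
After event 5: A_seq=494 A_ack=459 B_seq=459 B_ack=494
After event 6: A_seq=494 A_ack=459 B_seq=459 B_ack=494
After event 7: A_seq=551 A_ack=459 B_seq=459 B_ack=551

Answer: 551 459 459 551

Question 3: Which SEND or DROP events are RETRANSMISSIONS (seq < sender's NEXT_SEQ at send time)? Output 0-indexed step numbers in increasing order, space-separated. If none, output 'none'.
Step 0: DROP seq=200 -> fresh
Step 1: SEND seq=274 -> fresh
Step 2: SEND seq=100 -> fresh
Step 3: SEND seq=200 -> retransmit
Step 4: SEND seq=283 -> fresh
Step 5: SEND seq=327 -> fresh
Step 6: SEND seq=200 -> retransmit
Step 7: SEND seq=494 -> fresh

Answer: 3 6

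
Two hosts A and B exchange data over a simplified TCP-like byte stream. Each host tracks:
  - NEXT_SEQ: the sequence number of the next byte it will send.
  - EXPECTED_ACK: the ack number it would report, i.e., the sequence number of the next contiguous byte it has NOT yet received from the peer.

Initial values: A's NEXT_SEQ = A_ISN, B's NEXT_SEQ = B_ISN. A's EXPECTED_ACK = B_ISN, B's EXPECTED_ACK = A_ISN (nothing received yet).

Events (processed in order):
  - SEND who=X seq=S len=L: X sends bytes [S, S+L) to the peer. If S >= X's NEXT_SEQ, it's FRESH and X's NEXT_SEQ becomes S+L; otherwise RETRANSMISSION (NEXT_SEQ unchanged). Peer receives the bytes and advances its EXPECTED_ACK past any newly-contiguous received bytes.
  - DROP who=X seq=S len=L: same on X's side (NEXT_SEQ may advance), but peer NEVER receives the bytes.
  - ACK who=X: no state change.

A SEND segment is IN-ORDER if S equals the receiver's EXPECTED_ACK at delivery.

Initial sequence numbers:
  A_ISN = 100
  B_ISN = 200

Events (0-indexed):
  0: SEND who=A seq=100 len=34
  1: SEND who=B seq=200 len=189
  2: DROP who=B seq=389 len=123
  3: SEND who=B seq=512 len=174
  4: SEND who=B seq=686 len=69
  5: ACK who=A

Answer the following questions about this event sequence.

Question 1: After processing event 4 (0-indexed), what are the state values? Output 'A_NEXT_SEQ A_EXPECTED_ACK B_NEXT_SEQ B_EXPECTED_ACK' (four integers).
After event 0: A_seq=134 A_ack=200 B_seq=200 B_ack=134
After event 1: A_seq=134 A_ack=389 B_seq=389 B_ack=134
After event 2: A_seq=134 A_ack=389 B_seq=512 B_ack=134
After event 3: A_seq=134 A_ack=389 B_seq=686 B_ack=134
After event 4: A_seq=134 A_ack=389 B_seq=755 B_ack=134

134 389 755 134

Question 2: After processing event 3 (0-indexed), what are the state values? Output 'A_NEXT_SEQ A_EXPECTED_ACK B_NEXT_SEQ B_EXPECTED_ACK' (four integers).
After event 0: A_seq=134 A_ack=200 B_seq=200 B_ack=134
After event 1: A_seq=134 A_ack=389 B_seq=389 B_ack=134
After event 2: A_seq=134 A_ack=389 B_seq=512 B_ack=134
After event 3: A_seq=134 A_ack=389 B_seq=686 B_ack=134

134 389 686 134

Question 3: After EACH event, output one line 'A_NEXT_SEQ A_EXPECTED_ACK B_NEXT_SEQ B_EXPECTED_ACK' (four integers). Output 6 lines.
134 200 200 134
134 389 389 134
134 389 512 134
134 389 686 134
134 389 755 134
134 389 755 134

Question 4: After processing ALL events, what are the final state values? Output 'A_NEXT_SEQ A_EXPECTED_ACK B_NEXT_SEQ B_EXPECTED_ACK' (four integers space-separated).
After event 0: A_seq=134 A_ack=200 B_seq=200 B_ack=134
After event 1: A_seq=134 A_ack=389 B_seq=389 B_ack=134
After event 2: A_seq=134 A_ack=389 B_seq=512 B_ack=134
After event 3: A_seq=134 A_ack=389 B_seq=686 B_ack=134
After event 4: A_seq=134 A_ack=389 B_seq=755 B_ack=134
After event 5: A_seq=134 A_ack=389 B_seq=755 B_ack=134

Answer: 134 389 755 134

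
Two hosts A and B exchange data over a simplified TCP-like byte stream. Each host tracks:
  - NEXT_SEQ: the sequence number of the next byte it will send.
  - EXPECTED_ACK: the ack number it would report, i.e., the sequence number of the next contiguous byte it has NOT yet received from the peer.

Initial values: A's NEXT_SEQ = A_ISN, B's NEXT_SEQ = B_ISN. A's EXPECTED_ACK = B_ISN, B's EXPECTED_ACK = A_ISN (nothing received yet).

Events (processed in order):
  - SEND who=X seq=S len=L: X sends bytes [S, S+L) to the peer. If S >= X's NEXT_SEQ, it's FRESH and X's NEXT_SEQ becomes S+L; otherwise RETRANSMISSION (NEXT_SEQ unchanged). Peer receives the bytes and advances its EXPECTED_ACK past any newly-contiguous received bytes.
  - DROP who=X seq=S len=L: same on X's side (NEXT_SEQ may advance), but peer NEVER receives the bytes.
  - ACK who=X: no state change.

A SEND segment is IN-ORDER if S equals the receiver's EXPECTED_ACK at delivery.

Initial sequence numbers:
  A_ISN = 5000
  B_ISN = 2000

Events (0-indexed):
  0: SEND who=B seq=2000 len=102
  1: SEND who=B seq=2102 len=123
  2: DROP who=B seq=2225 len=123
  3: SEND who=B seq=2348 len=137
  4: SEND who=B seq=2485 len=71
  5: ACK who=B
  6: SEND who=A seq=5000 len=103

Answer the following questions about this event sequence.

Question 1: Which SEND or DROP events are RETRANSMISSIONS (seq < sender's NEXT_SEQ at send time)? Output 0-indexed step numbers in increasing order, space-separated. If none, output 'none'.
Step 0: SEND seq=2000 -> fresh
Step 1: SEND seq=2102 -> fresh
Step 2: DROP seq=2225 -> fresh
Step 3: SEND seq=2348 -> fresh
Step 4: SEND seq=2485 -> fresh
Step 6: SEND seq=5000 -> fresh

Answer: none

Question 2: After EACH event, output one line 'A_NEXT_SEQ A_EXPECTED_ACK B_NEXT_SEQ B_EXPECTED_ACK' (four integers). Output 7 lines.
5000 2102 2102 5000
5000 2225 2225 5000
5000 2225 2348 5000
5000 2225 2485 5000
5000 2225 2556 5000
5000 2225 2556 5000
5103 2225 2556 5103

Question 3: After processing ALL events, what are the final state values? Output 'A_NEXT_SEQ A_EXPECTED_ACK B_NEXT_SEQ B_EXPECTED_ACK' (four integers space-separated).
Answer: 5103 2225 2556 5103

Derivation:
After event 0: A_seq=5000 A_ack=2102 B_seq=2102 B_ack=5000
After event 1: A_seq=5000 A_ack=2225 B_seq=2225 B_ack=5000
After event 2: A_seq=5000 A_ack=2225 B_seq=2348 B_ack=5000
After event 3: A_seq=5000 A_ack=2225 B_seq=2485 B_ack=5000
After event 4: A_seq=5000 A_ack=2225 B_seq=2556 B_ack=5000
After event 5: A_seq=5000 A_ack=2225 B_seq=2556 B_ack=5000
After event 6: A_seq=5103 A_ack=2225 B_seq=2556 B_ack=5103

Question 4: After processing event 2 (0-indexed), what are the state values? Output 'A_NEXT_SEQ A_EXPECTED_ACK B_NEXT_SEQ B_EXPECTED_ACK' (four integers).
After event 0: A_seq=5000 A_ack=2102 B_seq=2102 B_ack=5000
After event 1: A_seq=5000 A_ack=2225 B_seq=2225 B_ack=5000
After event 2: A_seq=5000 A_ack=2225 B_seq=2348 B_ack=5000

5000 2225 2348 5000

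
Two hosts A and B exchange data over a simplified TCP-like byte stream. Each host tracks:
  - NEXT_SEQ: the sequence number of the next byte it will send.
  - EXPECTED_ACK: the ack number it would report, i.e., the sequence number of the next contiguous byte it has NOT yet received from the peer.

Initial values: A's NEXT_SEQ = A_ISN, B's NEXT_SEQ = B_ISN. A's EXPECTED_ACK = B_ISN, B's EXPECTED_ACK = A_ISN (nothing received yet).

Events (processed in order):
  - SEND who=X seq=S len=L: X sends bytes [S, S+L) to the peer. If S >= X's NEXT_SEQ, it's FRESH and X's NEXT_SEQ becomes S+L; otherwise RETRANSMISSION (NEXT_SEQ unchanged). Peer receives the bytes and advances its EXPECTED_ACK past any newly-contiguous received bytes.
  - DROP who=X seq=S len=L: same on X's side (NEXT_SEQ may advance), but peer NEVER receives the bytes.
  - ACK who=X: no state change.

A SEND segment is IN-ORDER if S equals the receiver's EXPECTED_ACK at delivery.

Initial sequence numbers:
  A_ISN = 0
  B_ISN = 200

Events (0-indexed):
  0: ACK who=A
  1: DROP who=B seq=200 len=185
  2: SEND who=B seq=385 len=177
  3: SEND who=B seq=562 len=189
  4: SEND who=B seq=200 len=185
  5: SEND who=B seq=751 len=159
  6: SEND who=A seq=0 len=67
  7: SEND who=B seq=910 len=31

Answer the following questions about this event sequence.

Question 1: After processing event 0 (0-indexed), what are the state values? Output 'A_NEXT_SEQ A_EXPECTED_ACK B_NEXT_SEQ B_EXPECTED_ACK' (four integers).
After event 0: A_seq=0 A_ack=200 B_seq=200 B_ack=0

0 200 200 0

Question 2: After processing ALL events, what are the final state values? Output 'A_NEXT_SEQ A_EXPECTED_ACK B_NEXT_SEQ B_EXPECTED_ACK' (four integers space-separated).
After event 0: A_seq=0 A_ack=200 B_seq=200 B_ack=0
After event 1: A_seq=0 A_ack=200 B_seq=385 B_ack=0
After event 2: A_seq=0 A_ack=200 B_seq=562 B_ack=0
After event 3: A_seq=0 A_ack=200 B_seq=751 B_ack=0
After event 4: A_seq=0 A_ack=751 B_seq=751 B_ack=0
After event 5: A_seq=0 A_ack=910 B_seq=910 B_ack=0
After event 6: A_seq=67 A_ack=910 B_seq=910 B_ack=67
After event 7: A_seq=67 A_ack=941 B_seq=941 B_ack=67

Answer: 67 941 941 67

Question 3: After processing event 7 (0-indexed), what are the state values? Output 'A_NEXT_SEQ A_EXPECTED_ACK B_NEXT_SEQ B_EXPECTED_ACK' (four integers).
After event 0: A_seq=0 A_ack=200 B_seq=200 B_ack=0
After event 1: A_seq=0 A_ack=200 B_seq=385 B_ack=0
After event 2: A_seq=0 A_ack=200 B_seq=562 B_ack=0
After event 3: A_seq=0 A_ack=200 B_seq=751 B_ack=0
After event 4: A_seq=0 A_ack=751 B_seq=751 B_ack=0
After event 5: A_seq=0 A_ack=910 B_seq=910 B_ack=0
After event 6: A_seq=67 A_ack=910 B_seq=910 B_ack=67
After event 7: A_seq=67 A_ack=941 B_seq=941 B_ack=67

67 941 941 67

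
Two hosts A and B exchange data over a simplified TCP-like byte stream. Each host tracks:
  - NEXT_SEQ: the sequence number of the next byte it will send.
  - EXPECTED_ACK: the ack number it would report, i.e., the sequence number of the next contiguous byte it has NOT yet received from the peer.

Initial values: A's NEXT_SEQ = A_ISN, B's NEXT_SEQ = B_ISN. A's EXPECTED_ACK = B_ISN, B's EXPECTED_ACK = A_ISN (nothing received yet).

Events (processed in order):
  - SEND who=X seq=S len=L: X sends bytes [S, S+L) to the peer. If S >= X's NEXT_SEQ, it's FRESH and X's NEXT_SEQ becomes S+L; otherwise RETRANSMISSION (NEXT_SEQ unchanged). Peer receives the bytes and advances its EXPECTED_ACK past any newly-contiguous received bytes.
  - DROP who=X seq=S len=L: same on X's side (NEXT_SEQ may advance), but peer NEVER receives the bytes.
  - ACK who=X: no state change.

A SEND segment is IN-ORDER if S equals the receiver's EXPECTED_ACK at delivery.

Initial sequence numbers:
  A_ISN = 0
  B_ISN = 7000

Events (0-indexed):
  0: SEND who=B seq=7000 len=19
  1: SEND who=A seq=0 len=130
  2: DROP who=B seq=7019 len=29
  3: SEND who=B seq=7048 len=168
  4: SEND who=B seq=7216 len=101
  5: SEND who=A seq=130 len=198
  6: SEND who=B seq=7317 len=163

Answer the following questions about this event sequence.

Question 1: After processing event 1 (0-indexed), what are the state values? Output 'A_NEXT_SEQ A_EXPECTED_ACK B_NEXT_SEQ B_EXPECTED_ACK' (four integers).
After event 0: A_seq=0 A_ack=7019 B_seq=7019 B_ack=0
After event 1: A_seq=130 A_ack=7019 B_seq=7019 B_ack=130

130 7019 7019 130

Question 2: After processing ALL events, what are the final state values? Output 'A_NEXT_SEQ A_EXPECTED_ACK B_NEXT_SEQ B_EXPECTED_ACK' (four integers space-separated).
After event 0: A_seq=0 A_ack=7019 B_seq=7019 B_ack=0
After event 1: A_seq=130 A_ack=7019 B_seq=7019 B_ack=130
After event 2: A_seq=130 A_ack=7019 B_seq=7048 B_ack=130
After event 3: A_seq=130 A_ack=7019 B_seq=7216 B_ack=130
After event 4: A_seq=130 A_ack=7019 B_seq=7317 B_ack=130
After event 5: A_seq=328 A_ack=7019 B_seq=7317 B_ack=328
After event 6: A_seq=328 A_ack=7019 B_seq=7480 B_ack=328

Answer: 328 7019 7480 328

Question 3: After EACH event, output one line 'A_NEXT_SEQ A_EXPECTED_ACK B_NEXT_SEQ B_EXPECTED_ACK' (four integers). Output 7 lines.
0 7019 7019 0
130 7019 7019 130
130 7019 7048 130
130 7019 7216 130
130 7019 7317 130
328 7019 7317 328
328 7019 7480 328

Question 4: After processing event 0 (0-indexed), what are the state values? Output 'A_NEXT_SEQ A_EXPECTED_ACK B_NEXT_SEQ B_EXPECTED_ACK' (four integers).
After event 0: A_seq=0 A_ack=7019 B_seq=7019 B_ack=0

0 7019 7019 0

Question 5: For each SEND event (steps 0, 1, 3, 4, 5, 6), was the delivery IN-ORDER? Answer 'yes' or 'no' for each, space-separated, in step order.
Step 0: SEND seq=7000 -> in-order
Step 1: SEND seq=0 -> in-order
Step 3: SEND seq=7048 -> out-of-order
Step 4: SEND seq=7216 -> out-of-order
Step 5: SEND seq=130 -> in-order
Step 6: SEND seq=7317 -> out-of-order

Answer: yes yes no no yes no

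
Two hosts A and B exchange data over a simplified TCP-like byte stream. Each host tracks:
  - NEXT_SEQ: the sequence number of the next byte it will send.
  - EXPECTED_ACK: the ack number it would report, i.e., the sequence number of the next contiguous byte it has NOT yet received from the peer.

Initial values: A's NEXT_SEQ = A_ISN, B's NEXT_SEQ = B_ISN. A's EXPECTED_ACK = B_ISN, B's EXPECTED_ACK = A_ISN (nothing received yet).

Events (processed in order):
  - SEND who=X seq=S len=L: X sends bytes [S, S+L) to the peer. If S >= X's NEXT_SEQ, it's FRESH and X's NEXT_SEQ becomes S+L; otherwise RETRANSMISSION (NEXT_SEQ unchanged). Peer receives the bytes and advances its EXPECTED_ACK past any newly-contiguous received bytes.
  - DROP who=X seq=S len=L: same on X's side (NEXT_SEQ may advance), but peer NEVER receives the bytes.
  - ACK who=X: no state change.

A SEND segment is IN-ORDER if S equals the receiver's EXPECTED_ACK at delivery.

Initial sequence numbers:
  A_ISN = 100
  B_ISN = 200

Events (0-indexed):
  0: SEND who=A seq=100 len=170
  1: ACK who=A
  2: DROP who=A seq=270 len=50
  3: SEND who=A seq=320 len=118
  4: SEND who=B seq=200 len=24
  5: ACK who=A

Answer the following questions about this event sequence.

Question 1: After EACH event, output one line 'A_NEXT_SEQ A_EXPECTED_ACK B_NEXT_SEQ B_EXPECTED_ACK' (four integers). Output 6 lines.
270 200 200 270
270 200 200 270
320 200 200 270
438 200 200 270
438 224 224 270
438 224 224 270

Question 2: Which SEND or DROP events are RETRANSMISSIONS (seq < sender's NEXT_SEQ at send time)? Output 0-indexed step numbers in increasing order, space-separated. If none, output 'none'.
Answer: none

Derivation:
Step 0: SEND seq=100 -> fresh
Step 2: DROP seq=270 -> fresh
Step 3: SEND seq=320 -> fresh
Step 4: SEND seq=200 -> fresh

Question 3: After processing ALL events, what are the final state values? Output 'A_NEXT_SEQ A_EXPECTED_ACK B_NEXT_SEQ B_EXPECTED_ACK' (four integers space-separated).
After event 0: A_seq=270 A_ack=200 B_seq=200 B_ack=270
After event 1: A_seq=270 A_ack=200 B_seq=200 B_ack=270
After event 2: A_seq=320 A_ack=200 B_seq=200 B_ack=270
After event 3: A_seq=438 A_ack=200 B_seq=200 B_ack=270
After event 4: A_seq=438 A_ack=224 B_seq=224 B_ack=270
After event 5: A_seq=438 A_ack=224 B_seq=224 B_ack=270

Answer: 438 224 224 270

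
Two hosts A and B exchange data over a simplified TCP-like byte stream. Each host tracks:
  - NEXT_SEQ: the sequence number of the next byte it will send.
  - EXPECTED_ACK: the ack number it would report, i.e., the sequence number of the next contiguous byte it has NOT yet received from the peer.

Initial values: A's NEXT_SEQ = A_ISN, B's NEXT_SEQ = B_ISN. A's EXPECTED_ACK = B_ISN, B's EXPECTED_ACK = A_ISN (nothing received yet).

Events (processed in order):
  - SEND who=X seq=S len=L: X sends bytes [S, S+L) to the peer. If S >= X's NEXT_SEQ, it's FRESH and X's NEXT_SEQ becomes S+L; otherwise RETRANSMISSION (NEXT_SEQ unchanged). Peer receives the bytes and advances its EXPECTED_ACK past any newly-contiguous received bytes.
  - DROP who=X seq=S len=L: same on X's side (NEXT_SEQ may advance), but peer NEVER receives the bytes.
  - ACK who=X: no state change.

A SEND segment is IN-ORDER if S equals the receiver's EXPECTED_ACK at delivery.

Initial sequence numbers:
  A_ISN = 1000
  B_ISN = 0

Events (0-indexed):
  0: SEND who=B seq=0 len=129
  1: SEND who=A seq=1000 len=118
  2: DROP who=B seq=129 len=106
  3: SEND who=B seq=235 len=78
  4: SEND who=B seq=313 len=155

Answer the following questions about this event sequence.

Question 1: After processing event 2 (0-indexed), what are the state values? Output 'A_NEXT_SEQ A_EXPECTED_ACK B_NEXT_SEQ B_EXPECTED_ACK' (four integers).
After event 0: A_seq=1000 A_ack=129 B_seq=129 B_ack=1000
After event 1: A_seq=1118 A_ack=129 B_seq=129 B_ack=1118
After event 2: A_seq=1118 A_ack=129 B_seq=235 B_ack=1118

1118 129 235 1118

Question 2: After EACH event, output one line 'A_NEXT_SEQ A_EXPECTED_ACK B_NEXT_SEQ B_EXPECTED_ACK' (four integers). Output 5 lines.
1000 129 129 1000
1118 129 129 1118
1118 129 235 1118
1118 129 313 1118
1118 129 468 1118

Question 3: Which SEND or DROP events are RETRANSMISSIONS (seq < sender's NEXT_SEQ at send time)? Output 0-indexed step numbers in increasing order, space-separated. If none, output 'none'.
Answer: none

Derivation:
Step 0: SEND seq=0 -> fresh
Step 1: SEND seq=1000 -> fresh
Step 2: DROP seq=129 -> fresh
Step 3: SEND seq=235 -> fresh
Step 4: SEND seq=313 -> fresh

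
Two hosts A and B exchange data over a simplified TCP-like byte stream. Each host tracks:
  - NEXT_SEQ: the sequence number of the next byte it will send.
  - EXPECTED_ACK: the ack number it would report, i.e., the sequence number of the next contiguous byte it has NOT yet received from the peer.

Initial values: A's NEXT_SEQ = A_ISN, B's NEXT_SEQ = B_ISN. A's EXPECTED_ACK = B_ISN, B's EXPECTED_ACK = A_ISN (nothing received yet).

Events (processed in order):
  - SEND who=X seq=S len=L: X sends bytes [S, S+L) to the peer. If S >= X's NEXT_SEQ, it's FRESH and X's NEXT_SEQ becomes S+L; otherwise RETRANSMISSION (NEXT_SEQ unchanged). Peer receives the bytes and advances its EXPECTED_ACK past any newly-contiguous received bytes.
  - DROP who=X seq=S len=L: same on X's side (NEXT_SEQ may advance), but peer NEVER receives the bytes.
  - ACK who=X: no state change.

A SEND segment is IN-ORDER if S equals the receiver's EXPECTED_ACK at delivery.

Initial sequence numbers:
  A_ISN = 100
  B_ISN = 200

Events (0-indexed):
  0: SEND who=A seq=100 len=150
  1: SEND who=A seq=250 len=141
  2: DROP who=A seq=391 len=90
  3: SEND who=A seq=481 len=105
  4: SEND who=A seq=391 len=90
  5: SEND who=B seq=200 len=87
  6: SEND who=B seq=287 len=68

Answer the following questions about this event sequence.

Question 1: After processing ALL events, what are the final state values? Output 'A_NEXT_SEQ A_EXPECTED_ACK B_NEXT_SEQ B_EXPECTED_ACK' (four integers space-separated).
Answer: 586 355 355 586

Derivation:
After event 0: A_seq=250 A_ack=200 B_seq=200 B_ack=250
After event 1: A_seq=391 A_ack=200 B_seq=200 B_ack=391
After event 2: A_seq=481 A_ack=200 B_seq=200 B_ack=391
After event 3: A_seq=586 A_ack=200 B_seq=200 B_ack=391
After event 4: A_seq=586 A_ack=200 B_seq=200 B_ack=586
After event 5: A_seq=586 A_ack=287 B_seq=287 B_ack=586
After event 6: A_seq=586 A_ack=355 B_seq=355 B_ack=586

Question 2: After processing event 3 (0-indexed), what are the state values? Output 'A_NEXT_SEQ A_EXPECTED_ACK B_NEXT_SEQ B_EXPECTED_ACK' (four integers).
After event 0: A_seq=250 A_ack=200 B_seq=200 B_ack=250
After event 1: A_seq=391 A_ack=200 B_seq=200 B_ack=391
After event 2: A_seq=481 A_ack=200 B_seq=200 B_ack=391
After event 3: A_seq=586 A_ack=200 B_seq=200 B_ack=391

586 200 200 391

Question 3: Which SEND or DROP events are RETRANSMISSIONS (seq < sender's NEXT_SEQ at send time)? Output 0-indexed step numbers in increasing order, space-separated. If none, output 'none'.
Answer: 4

Derivation:
Step 0: SEND seq=100 -> fresh
Step 1: SEND seq=250 -> fresh
Step 2: DROP seq=391 -> fresh
Step 3: SEND seq=481 -> fresh
Step 4: SEND seq=391 -> retransmit
Step 5: SEND seq=200 -> fresh
Step 6: SEND seq=287 -> fresh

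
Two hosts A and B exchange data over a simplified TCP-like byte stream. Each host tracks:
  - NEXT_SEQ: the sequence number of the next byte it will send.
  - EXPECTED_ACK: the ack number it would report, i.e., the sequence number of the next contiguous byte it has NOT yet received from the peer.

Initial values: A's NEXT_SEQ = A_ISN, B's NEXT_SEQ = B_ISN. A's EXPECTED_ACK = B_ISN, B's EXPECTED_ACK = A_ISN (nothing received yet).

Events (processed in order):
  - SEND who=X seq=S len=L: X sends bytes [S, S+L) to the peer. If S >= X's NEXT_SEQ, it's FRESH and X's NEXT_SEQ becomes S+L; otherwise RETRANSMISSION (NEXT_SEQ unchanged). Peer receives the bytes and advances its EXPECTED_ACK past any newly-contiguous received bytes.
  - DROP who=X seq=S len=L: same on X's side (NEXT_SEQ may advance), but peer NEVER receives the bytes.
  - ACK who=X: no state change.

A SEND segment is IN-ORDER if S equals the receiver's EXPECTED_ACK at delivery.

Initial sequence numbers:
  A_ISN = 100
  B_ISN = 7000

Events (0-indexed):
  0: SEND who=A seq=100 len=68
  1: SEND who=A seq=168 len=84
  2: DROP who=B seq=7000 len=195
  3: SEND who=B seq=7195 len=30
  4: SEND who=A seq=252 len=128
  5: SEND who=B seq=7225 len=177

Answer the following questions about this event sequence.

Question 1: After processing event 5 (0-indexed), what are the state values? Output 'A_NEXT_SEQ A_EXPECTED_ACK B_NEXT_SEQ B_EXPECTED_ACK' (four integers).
After event 0: A_seq=168 A_ack=7000 B_seq=7000 B_ack=168
After event 1: A_seq=252 A_ack=7000 B_seq=7000 B_ack=252
After event 2: A_seq=252 A_ack=7000 B_seq=7195 B_ack=252
After event 3: A_seq=252 A_ack=7000 B_seq=7225 B_ack=252
After event 4: A_seq=380 A_ack=7000 B_seq=7225 B_ack=380
After event 5: A_seq=380 A_ack=7000 B_seq=7402 B_ack=380

380 7000 7402 380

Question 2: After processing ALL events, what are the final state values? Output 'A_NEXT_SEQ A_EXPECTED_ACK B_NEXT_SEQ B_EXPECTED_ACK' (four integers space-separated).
Answer: 380 7000 7402 380

Derivation:
After event 0: A_seq=168 A_ack=7000 B_seq=7000 B_ack=168
After event 1: A_seq=252 A_ack=7000 B_seq=7000 B_ack=252
After event 2: A_seq=252 A_ack=7000 B_seq=7195 B_ack=252
After event 3: A_seq=252 A_ack=7000 B_seq=7225 B_ack=252
After event 4: A_seq=380 A_ack=7000 B_seq=7225 B_ack=380
After event 5: A_seq=380 A_ack=7000 B_seq=7402 B_ack=380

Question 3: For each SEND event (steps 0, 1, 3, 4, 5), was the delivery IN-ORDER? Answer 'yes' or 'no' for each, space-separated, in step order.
Step 0: SEND seq=100 -> in-order
Step 1: SEND seq=168 -> in-order
Step 3: SEND seq=7195 -> out-of-order
Step 4: SEND seq=252 -> in-order
Step 5: SEND seq=7225 -> out-of-order

Answer: yes yes no yes no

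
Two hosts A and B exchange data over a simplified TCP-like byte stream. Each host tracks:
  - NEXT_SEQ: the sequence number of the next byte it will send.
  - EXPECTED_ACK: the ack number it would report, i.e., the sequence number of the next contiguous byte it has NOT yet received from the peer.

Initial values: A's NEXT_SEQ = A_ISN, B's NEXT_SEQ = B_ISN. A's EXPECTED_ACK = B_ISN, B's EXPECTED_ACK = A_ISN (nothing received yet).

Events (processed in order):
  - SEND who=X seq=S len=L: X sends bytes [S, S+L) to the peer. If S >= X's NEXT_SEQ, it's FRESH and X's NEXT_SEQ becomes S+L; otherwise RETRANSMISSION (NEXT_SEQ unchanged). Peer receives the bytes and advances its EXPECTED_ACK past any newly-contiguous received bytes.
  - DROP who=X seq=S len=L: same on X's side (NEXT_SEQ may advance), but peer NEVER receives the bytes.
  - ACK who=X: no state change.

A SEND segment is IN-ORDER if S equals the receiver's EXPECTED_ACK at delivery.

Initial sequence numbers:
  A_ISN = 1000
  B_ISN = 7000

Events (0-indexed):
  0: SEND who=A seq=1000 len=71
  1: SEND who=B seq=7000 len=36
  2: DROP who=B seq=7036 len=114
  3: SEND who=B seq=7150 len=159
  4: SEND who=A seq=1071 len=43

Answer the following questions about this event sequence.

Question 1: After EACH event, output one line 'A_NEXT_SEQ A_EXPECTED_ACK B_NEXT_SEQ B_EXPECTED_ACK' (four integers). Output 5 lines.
1071 7000 7000 1071
1071 7036 7036 1071
1071 7036 7150 1071
1071 7036 7309 1071
1114 7036 7309 1114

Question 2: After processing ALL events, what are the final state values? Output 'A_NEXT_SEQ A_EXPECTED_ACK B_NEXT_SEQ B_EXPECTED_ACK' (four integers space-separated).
Answer: 1114 7036 7309 1114

Derivation:
After event 0: A_seq=1071 A_ack=7000 B_seq=7000 B_ack=1071
After event 1: A_seq=1071 A_ack=7036 B_seq=7036 B_ack=1071
After event 2: A_seq=1071 A_ack=7036 B_seq=7150 B_ack=1071
After event 3: A_seq=1071 A_ack=7036 B_seq=7309 B_ack=1071
After event 4: A_seq=1114 A_ack=7036 B_seq=7309 B_ack=1114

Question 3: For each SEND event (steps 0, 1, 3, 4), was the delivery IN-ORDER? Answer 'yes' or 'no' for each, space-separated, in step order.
Step 0: SEND seq=1000 -> in-order
Step 1: SEND seq=7000 -> in-order
Step 3: SEND seq=7150 -> out-of-order
Step 4: SEND seq=1071 -> in-order

Answer: yes yes no yes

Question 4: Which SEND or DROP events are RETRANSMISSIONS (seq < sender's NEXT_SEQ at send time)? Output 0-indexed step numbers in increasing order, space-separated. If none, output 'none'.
Answer: none

Derivation:
Step 0: SEND seq=1000 -> fresh
Step 1: SEND seq=7000 -> fresh
Step 2: DROP seq=7036 -> fresh
Step 3: SEND seq=7150 -> fresh
Step 4: SEND seq=1071 -> fresh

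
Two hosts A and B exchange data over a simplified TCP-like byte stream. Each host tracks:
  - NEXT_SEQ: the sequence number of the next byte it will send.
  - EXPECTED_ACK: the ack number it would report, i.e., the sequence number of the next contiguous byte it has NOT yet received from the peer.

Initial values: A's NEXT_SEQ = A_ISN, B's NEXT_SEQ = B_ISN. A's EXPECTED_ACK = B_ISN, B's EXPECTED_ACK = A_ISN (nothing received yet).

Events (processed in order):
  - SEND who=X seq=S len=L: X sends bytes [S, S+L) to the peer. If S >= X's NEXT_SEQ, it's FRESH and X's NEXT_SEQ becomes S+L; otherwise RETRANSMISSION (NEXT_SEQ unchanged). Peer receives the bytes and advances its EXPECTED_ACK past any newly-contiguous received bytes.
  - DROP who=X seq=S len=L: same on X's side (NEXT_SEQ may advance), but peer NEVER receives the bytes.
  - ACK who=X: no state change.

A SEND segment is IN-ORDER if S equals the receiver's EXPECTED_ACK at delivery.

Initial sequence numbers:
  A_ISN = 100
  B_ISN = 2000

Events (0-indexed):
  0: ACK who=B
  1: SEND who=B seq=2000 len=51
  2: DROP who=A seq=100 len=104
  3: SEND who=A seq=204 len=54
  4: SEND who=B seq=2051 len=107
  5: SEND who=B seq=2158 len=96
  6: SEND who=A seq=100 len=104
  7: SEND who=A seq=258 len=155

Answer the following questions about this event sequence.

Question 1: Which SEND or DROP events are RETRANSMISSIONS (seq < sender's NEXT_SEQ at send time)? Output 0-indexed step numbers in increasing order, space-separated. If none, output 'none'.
Step 1: SEND seq=2000 -> fresh
Step 2: DROP seq=100 -> fresh
Step 3: SEND seq=204 -> fresh
Step 4: SEND seq=2051 -> fresh
Step 5: SEND seq=2158 -> fresh
Step 6: SEND seq=100 -> retransmit
Step 7: SEND seq=258 -> fresh

Answer: 6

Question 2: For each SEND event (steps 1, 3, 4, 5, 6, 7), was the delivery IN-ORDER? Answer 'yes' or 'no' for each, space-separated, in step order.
Answer: yes no yes yes yes yes

Derivation:
Step 1: SEND seq=2000 -> in-order
Step 3: SEND seq=204 -> out-of-order
Step 4: SEND seq=2051 -> in-order
Step 5: SEND seq=2158 -> in-order
Step 6: SEND seq=100 -> in-order
Step 7: SEND seq=258 -> in-order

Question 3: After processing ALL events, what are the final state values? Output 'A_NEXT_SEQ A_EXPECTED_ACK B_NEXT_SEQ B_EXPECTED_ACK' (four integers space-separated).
Answer: 413 2254 2254 413

Derivation:
After event 0: A_seq=100 A_ack=2000 B_seq=2000 B_ack=100
After event 1: A_seq=100 A_ack=2051 B_seq=2051 B_ack=100
After event 2: A_seq=204 A_ack=2051 B_seq=2051 B_ack=100
After event 3: A_seq=258 A_ack=2051 B_seq=2051 B_ack=100
After event 4: A_seq=258 A_ack=2158 B_seq=2158 B_ack=100
After event 5: A_seq=258 A_ack=2254 B_seq=2254 B_ack=100
After event 6: A_seq=258 A_ack=2254 B_seq=2254 B_ack=258
After event 7: A_seq=413 A_ack=2254 B_seq=2254 B_ack=413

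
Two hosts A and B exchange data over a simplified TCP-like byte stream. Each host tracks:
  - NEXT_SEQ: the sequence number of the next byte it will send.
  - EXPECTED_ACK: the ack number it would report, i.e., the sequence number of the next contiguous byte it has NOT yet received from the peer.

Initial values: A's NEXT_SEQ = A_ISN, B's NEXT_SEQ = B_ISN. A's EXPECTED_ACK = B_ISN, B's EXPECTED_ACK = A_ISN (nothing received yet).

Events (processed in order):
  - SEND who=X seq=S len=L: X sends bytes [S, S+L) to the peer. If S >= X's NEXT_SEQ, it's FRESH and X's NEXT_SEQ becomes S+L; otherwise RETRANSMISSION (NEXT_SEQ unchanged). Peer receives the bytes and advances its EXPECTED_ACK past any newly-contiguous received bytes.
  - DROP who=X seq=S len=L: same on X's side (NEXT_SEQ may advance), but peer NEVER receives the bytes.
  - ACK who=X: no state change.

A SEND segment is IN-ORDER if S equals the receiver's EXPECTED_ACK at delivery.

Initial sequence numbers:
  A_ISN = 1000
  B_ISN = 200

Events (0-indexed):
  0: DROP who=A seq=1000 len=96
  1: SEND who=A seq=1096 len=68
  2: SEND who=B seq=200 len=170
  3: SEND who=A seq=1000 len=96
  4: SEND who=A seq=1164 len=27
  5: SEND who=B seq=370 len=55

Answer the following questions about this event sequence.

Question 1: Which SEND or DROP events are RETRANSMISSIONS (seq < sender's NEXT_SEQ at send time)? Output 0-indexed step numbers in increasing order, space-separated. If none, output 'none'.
Step 0: DROP seq=1000 -> fresh
Step 1: SEND seq=1096 -> fresh
Step 2: SEND seq=200 -> fresh
Step 3: SEND seq=1000 -> retransmit
Step 4: SEND seq=1164 -> fresh
Step 5: SEND seq=370 -> fresh

Answer: 3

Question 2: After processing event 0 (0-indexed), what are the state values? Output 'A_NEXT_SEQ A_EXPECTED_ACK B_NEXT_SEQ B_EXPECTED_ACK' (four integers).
After event 0: A_seq=1096 A_ack=200 B_seq=200 B_ack=1000

1096 200 200 1000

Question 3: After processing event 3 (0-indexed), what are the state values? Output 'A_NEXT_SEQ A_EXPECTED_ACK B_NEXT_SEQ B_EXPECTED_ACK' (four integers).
After event 0: A_seq=1096 A_ack=200 B_seq=200 B_ack=1000
After event 1: A_seq=1164 A_ack=200 B_seq=200 B_ack=1000
After event 2: A_seq=1164 A_ack=370 B_seq=370 B_ack=1000
After event 3: A_seq=1164 A_ack=370 B_seq=370 B_ack=1164

1164 370 370 1164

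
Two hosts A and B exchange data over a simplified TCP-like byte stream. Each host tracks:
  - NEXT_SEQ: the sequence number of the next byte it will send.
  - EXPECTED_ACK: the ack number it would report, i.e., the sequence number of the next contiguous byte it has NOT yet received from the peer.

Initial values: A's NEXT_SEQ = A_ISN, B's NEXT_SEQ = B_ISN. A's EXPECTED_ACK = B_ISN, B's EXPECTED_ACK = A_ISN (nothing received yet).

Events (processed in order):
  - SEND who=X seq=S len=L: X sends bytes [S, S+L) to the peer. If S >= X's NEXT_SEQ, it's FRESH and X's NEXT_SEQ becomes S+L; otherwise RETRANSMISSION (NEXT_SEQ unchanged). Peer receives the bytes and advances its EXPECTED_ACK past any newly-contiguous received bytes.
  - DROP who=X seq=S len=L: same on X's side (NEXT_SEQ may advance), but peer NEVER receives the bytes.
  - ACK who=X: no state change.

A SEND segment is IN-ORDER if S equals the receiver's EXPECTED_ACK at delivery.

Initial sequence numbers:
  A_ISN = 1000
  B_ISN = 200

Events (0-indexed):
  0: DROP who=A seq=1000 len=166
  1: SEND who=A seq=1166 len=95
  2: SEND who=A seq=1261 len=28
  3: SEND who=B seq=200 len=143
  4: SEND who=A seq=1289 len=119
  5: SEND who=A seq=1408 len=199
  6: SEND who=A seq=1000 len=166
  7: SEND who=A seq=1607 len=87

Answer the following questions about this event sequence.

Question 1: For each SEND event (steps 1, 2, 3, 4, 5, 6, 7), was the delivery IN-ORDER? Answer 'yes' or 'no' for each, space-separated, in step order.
Answer: no no yes no no yes yes

Derivation:
Step 1: SEND seq=1166 -> out-of-order
Step 2: SEND seq=1261 -> out-of-order
Step 3: SEND seq=200 -> in-order
Step 4: SEND seq=1289 -> out-of-order
Step 5: SEND seq=1408 -> out-of-order
Step 6: SEND seq=1000 -> in-order
Step 7: SEND seq=1607 -> in-order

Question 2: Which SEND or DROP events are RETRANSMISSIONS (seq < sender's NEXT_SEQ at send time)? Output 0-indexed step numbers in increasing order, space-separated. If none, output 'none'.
Answer: 6

Derivation:
Step 0: DROP seq=1000 -> fresh
Step 1: SEND seq=1166 -> fresh
Step 2: SEND seq=1261 -> fresh
Step 3: SEND seq=200 -> fresh
Step 4: SEND seq=1289 -> fresh
Step 5: SEND seq=1408 -> fresh
Step 6: SEND seq=1000 -> retransmit
Step 7: SEND seq=1607 -> fresh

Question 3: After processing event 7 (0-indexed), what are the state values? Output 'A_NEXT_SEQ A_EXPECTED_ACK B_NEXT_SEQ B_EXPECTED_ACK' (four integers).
After event 0: A_seq=1166 A_ack=200 B_seq=200 B_ack=1000
After event 1: A_seq=1261 A_ack=200 B_seq=200 B_ack=1000
After event 2: A_seq=1289 A_ack=200 B_seq=200 B_ack=1000
After event 3: A_seq=1289 A_ack=343 B_seq=343 B_ack=1000
After event 4: A_seq=1408 A_ack=343 B_seq=343 B_ack=1000
After event 5: A_seq=1607 A_ack=343 B_seq=343 B_ack=1000
After event 6: A_seq=1607 A_ack=343 B_seq=343 B_ack=1607
After event 7: A_seq=1694 A_ack=343 B_seq=343 B_ack=1694

1694 343 343 1694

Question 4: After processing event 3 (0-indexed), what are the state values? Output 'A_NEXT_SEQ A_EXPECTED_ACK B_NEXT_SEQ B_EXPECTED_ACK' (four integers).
After event 0: A_seq=1166 A_ack=200 B_seq=200 B_ack=1000
After event 1: A_seq=1261 A_ack=200 B_seq=200 B_ack=1000
After event 2: A_seq=1289 A_ack=200 B_seq=200 B_ack=1000
After event 3: A_seq=1289 A_ack=343 B_seq=343 B_ack=1000

1289 343 343 1000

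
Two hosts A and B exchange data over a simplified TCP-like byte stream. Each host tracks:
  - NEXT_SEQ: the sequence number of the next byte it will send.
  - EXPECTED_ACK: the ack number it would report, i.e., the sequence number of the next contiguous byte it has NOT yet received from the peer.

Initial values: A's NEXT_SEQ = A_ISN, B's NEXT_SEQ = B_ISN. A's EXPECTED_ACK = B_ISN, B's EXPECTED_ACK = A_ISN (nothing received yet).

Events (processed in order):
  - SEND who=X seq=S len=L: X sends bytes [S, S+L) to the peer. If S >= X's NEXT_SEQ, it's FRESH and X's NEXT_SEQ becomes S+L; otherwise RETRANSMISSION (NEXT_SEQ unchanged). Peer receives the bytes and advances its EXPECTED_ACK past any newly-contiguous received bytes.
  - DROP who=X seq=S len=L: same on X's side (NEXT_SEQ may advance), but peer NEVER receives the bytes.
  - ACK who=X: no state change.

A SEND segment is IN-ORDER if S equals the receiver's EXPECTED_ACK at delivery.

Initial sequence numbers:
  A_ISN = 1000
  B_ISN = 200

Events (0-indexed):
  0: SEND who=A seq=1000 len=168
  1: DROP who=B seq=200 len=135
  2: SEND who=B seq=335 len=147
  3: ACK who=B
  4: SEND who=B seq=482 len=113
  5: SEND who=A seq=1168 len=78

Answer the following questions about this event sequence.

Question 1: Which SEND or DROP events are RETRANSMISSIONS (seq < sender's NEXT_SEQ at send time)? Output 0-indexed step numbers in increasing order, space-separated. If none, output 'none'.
Answer: none

Derivation:
Step 0: SEND seq=1000 -> fresh
Step 1: DROP seq=200 -> fresh
Step 2: SEND seq=335 -> fresh
Step 4: SEND seq=482 -> fresh
Step 5: SEND seq=1168 -> fresh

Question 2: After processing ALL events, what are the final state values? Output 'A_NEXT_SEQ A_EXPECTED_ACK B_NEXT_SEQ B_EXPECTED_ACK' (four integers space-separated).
After event 0: A_seq=1168 A_ack=200 B_seq=200 B_ack=1168
After event 1: A_seq=1168 A_ack=200 B_seq=335 B_ack=1168
After event 2: A_seq=1168 A_ack=200 B_seq=482 B_ack=1168
After event 3: A_seq=1168 A_ack=200 B_seq=482 B_ack=1168
After event 4: A_seq=1168 A_ack=200 B_seq=595 B_ack=1168
After event 5: A_seq=1246 A_ack=200 B_seq=595 B_ack=1246

Answer: 1246 200 595 1246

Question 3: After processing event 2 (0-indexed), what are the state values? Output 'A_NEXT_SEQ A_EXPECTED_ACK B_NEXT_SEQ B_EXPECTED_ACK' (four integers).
After event 0: A_seq=1168 A_ack=200 B_seq=200 B_ack=1168
After event 1: A_seq=1168 A_ack=200 B_seq=335 B_ack=1168
After event 2: A_seq=1168 A_ack=200 B_seq=482 B_ack=1168

1168 200 482 1168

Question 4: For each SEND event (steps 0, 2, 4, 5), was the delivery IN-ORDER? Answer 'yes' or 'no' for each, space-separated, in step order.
Step 0: SEND seq=1000 -> in-order
Step 2: SEND seq=335 -> out-of-order
Step 4: SEND seq=482 -> out-of-order
Step 5: SEND seq=1168 -> in-order

Answer: yes no no yes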